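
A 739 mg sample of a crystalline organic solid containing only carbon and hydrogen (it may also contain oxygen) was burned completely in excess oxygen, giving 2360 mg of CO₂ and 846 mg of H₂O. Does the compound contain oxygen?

no

mol C = 2.36 g CO₂ ÷ 44.009 g/mol = 0.05363 mol
mol H = 2 × 0.846 g H₂O ÷ 18.015 g/mol = 0.09392 mol
C and H together account for 0.7388 g — essentially the entire 0.739 g sample — so the compound contains no oxygen.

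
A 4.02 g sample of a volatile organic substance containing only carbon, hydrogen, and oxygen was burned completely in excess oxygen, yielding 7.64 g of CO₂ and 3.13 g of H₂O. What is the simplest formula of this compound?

mol C = 7.64 g CO₂ ÷ 44.009 g/mol = 0.1736 mol
mol H = 2 × 3.13 g H₂O ÷ 18.015 g/mol = 0.3475 mol
mass O = 4.02 − (2.085 + 0.3503) = 1.585 g → mol O = 1.585 ÷ 15.999 = 0.09904 mol
Divide by the smallest (0.09904 mol): C 1.753, H 3.508, O 1.000
Multiplying each by 4 gives whole numbers: C 7.01, H 14.03, O 4.00

C7H14O4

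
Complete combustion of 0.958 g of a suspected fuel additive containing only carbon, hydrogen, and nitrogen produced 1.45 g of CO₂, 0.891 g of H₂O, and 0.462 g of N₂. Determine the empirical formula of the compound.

mol C = 1.45 g CO₂ ÷ 44.009 g/mol = 0.03295 mol
mol H = 2 × 0.891 g H₂O ÷ 18.015 g/mol = 0.09892 mol
mol N = 2 × 0.462 g N₂ ÷ 28.014 g/mol = 0.03298 mol
Divide by the smallest (0.03295 mol): C 1.000, H 3.002, N 1.001

CH3N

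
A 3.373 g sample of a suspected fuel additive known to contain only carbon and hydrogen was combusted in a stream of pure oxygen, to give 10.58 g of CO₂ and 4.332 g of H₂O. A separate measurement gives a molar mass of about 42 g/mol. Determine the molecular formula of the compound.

mol C = 10.58 g CO₂ ÷ 44.009 g/mol = 0.24041 mol
mol H = 2 × 4.332 g H₂O ÷ 18.015 g/mol = 0.48093 mol
Divide by the smallest (0.24041 mol): C 1.000, H 2.001
Empirical formula: CH2
Empirical-formula mass = 14.03 g/mol; 42 ÷ 14.03 ≈ 3, so the molecular formula is C3H6.

C3H6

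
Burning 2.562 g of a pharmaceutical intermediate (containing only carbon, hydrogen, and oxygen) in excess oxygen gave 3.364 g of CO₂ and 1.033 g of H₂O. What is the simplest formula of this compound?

mol C = 3.364 g CO₂ ÷ 44.009 g/mol = 0.076439 mol
mol H = 2 × 1.033 g H₂O ÷ 18.015 g/mol = 0.11468 mol
mass O = 2.562 − (0.91811 + 0.11560) = 1.5283 g → mol O = 1.5283 ÷ 15.999 = 0.095524 mol
Divide by the smallest (0.076439 mol): C 1.000, H 1.500, O 1.250
Multiplying each by 4 gives whole numbers: C 4.00, H 6.00, O 5.00

C4H6O5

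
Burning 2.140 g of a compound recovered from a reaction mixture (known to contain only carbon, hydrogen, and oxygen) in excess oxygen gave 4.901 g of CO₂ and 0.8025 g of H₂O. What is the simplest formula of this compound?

C5H4O2

mol C = 4.901 g CO₂ ÷ 44.009 g/mol = 0.11136 mol
mol H = 2 × 0.8025 g H₂O ÷ 18.015 g/mol = 0.089092 mol
mass O = 2.140 − (1.3376 + 0.089805) = 0.71261 g → mol O = 0.71261 ÷ 15.999 = 0.044541 mol
Divide by the smallest (0.044541 mol): C 2.500, H 2.000, O 1.000
Multiplying each by 2 gives whole numbers: C 5.00, H 4.00, O 2.00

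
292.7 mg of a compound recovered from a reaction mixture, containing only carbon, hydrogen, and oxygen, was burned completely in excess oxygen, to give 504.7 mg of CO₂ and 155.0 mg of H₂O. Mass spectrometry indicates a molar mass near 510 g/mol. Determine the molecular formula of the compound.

C20H30O15

mol C = 0.5047 g CO₂ ÷ 44.009 g/mol = 0.011468 mol
mol H = 2 × 0.1550 g H₂O ÷ 18.015 g/mol = 0.017208 mol
mass O = 0.2927 − (0.13774 + 0.017346) = 0.13761 g → mol O = 0.13761 ÷ 15.999 = 0.0086012 mol
Divide by the smallest (0.0086012 mol): C 1.333, H 2.001, O 1.000
Multiplying each by 3 gives whole numbers: C 4.00, H 6.00, O 3.00
Empirical formula: C4H6O3
Empirical-formula mass = 102.09 g/mol; 510 ÷ 102.09 ≈ 5, so the molecular formula is C20H30O15.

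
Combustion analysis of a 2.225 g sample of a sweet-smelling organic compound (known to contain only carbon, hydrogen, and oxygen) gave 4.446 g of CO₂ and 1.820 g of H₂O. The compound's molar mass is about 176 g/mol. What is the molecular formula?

mol C = 4.446 g CO₂ ÷ 44.009 g/mol = 0.10102 mol
mol H = 2 × 1.820 g H₂O ÷ 18.015 g/mol = 0.20205 mol
mass O = 2.225 − (1.2134 + 0.20367) = 0.80792 g → mol O = 0.80792 ÷ 15.999 = 0.050498 mol
Divide by the smallest (0.050498 mol): C 2.001, H 4.001, O 1.000
Empirical formula: C2H4O
Empirical-formula mass = 44.05 g/mol; 176 ÷ 44.05 ≈ 4, so the molecular formula is C8H16O4.

C8H16O4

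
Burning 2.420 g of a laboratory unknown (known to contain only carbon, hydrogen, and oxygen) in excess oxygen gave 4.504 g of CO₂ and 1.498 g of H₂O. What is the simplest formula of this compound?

mol C = 4.504 g CO₂ ÷ 44.009 g/mol = 0.10234 mol
mol H = 2 × 1.498 g H₂O ÷ 18.015 g/mol = 0.16631 mol
mass O = 2.420 − (1.2292 + 0.16764) = 1.0231 g → mol O = 1.0231 ÷ 15.999 = 0.063949 mol
Divide by the smallest (0.063949 mol): C 1.600, H 2.601, O 1.000
Multiplying each by 5 gives whole numbers: C 8.00, H 13.00, O 5.00

C8H13O5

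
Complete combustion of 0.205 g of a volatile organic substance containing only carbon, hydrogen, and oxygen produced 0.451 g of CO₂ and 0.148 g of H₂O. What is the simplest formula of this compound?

C5H8O2

mol C = 0.451 g CO₂ ÷ 44.009 g/mol = 0.01025 mol
mol H = 2 × 0.148 g H₂O ÷ 18.015 g/mol = 0.01643 mol
mass O = 0.205 − (0.1231 + 0.01656) = 0.06535 g → mol O = 0.06535 ÷ 15.999 = 0.004085 mol
Divide by the smallest (0.004085 mol): C 2.509, H 4.023, O 1.000
Multiplying each by 2 gives whole numbers: C 5.02, H 8.05, O 2.00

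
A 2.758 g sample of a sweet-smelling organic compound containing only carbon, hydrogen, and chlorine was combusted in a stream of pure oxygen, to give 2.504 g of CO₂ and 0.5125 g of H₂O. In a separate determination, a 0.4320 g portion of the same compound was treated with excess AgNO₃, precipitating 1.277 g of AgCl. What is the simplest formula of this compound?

CHCl

mol C = 2.504 g CO₂ ÷ 44.009 g/mol = 0.056897 mol
mol H = 2 × 0.5125 g H₂O ÷ 18.015 g/mol = 0.056897 mol
From the AgCl data: mol Cl per gram of compound = (1.277 ÷ 143.318) ÷ 0.4320 = 0.020626 mol/g, so in the 2.758 g combustion sample mol Cl = 0.056885 mol
Divide by the smallest (0.056885 mol): C 1.000, H 1.000, Cl 1.000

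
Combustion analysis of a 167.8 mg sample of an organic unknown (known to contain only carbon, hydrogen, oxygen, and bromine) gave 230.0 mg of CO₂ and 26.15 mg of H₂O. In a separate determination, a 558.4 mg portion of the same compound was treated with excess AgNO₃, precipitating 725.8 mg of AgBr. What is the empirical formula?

mol C = 0.2300 g CO₂ ÷ 44.009 g/mol = 0.0052262 mol
mol H = 2 × 0.02615 g H₂O ÷ 18.015 g/mol = 0.0029031 mol
From the AgBr data: mol Br per gram of compound = (0.7258 ÷ 187.772) ÷ 0.5584 = 0.0069221 mol/g, so in the 0.1678 g combustion sample mol Br = 0.0011615 mol
mass O = 0.1678 − (0.062772 + 0.0029264 + 0.092811) = 0.0092903 g → mol O = 0.0092903 ÷ 15.999 = 0.00058068 mol
Divide by the smallest (0.00058068 mol): C 9.000, H 5.000, Br 2.000, O 1.000

C9H5Br2O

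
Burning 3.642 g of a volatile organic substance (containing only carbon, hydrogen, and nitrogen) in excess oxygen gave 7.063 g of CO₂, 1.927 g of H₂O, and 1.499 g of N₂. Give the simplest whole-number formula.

C3H4N2

mol C = 7.063 g CO₂ ÷ 44.009 g/mol = 0.16049 mol
mol H = 2 × 1.927 g H₂O ÷ 18.015 g/mol = 0.21393 mol
mol N = 2 × 1.499 g N₂ ÷ 28.014 g/mol = 0.10702 mol
Divide by the smallest (0.10702 mol): C 1.500, H 1.999, N 1.000
Multiplying each by 2 gives whole numbers: C 3.00, H 4.00, N 2.00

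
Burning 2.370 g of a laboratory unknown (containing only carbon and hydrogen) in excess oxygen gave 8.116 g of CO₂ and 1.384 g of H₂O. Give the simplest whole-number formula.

C6H5

mol C = 8.116 g CO₂ ÷ 44.009 g/mol = 0.18442 mol
mol H = 2 × 1.384 g H₂O ÷ 18.015 g/mol = 0.15365 mol
Divide by the smallest (0.15365 mol): C 1.200, H 1.000
Multiplying each by 5 gives whole numbers: C 6.00, H 5.00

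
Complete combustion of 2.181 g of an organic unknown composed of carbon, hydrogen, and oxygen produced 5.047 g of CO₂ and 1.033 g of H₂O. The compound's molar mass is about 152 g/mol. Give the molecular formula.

C8H8O3

mol C = 5.047 g CO₂ ÷ 44.009 g/mol = 0.11468 mol
mol H = 2 × 1.033 g H₂O ÷ 18.015 g/mol = 0.11468 mol
mass O = 2.181 − (1.3774 + 0.11560) = 0.68797 g → mol O = 0.68797 ÷ 15.999 = 0.043001 mol
Divide by the smallest (0.043001 mol): C 2.667, H 2.667, O 1.000
Multiplying each by 3 gives whole numbers: C 8.00, H 8.00, O 3.00
Empirical formula: C8H8O3
Empirical-formula mass = 152.15 g/mol; 152 ÷ 152.15 ≈ 1, so the molecular formula is C8H8O3.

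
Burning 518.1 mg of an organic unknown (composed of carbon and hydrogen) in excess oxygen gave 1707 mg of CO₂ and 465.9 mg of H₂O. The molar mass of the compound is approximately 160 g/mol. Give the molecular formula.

mol C = 1.707 g CO₂ ÷ 44.009 g/mol = 0.038788 mol
mol H = 2 × 0.4659 g H₂O ÷ 18.015 g/mol = 0.051724 mol
Divide by the smallest (0.038788 mol): C 1.000, H 1.334
Multiplying each by 3 gives whole numbers: C 3.00, H 4.00
Empirical formula: C3H4
Empirical-formula mass = 40.06 g/mol; 160 ÷ 40.06 ≈ 4, so the molecular formula is C12H16.

C12H16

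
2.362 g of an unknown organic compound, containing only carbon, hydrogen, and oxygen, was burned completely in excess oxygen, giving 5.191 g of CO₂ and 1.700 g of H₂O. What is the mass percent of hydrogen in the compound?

8.05%

mol C = 5.191 g CO₂ ÷ 44.009 g/mol = 0.11795 mol
mol H = 2 × 1.700 g H₂O ÷ 18.015 g/mol = 0.18873 mol
mass O = 2.362 − (1.4167 + 0.19024) = 0.75502 g → mol O = 0.75502 ÷ 15.999 = 0.047192 mol
mass % H = 0.19024 g ÷ 2.362 g × 100%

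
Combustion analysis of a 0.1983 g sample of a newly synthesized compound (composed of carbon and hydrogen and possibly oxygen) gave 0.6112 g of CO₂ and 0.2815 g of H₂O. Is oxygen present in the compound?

mol C = 0.6112 g CO₂ ÷ 44.009 g/mol = 0.013888 mol
mol H = 2 × 0.2815 g H₂O ÷ 18.015 g/mol = 0.031252 mol
C and H together account for 0.19831 g — essentially the entire 0.1983 g sample — so the compound contains no oxygen.

no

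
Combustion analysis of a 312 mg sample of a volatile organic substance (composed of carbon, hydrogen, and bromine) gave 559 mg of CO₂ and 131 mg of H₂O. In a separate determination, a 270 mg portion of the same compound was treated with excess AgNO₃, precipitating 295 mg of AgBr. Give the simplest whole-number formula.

mol C = 0.559 g CO₂ ÷ 44.009 g/mol = 0.01270 mol
mol H = 2 × 0.131 g H₂O ÷ 18.015 g/mol = 0.01454 mol
From the AgBr data: mol Br per gram of compound = (0.295 ÷ 187.772) ÷ 0.270 = 0.005819 mol/g, so in the 0.312 g combustion sample mol Br = 0.001815 mol
Divide by the smallest (0.001815 mol): C 6.997, H 8.011, Br 1.000

C7H8Br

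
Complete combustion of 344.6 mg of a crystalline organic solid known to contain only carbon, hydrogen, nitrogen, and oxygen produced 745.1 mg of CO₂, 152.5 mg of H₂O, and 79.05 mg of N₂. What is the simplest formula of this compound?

C6H6N2O

mol C = 0.7451 g CO₂ ÷ 44.009 g/mol = 0.016931 mol
mol H = 2 × 0.1525 g H₂O ÷ 18.015 g/mol = 0.016930 mol
mol N = 2 × 0.07905 g N₂ ÷ 28.014 g/mol = 0.0056436 mol
mass O = 0.3446 − (0.20335 + 0.017066 + 0.079050) = 0.045130 g → mol O = 0.045130 ÷ 15.999 = 0.0028208 mol
Divide by the smallest (0.0028208 mol): C 6.002, H 6.002, N 2.001, O 1.000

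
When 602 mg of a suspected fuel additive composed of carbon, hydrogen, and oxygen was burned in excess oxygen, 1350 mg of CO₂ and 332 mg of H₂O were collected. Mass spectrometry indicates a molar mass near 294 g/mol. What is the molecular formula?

C15H18O6

mol C = 1.35 g CO₂ ÷ 44.009 g/mol = 0.03068 mol
mol H = 2 × 0.332 g H₂O ÷ 18.015 g/mol = 0.03686 mol
mass O = 0.602 − (0.3684 + 0.03715) = 0.1964 g → mol O = 0.1964 ÷ 15.999 = 0.01228 mol
Divide by the smallest (0.01228 mol): C 2.499, H 3.002, O 1.000
Multiplying each by 2 gives whole numbers: C 5.00, H 6.00, O 2.00
Empirical formula: C5H6O2
Empirical-formula mass = 98.10 g/mol; 294 ÷ 98.10 ≈ 3, so the molecular formula is C15H18O6.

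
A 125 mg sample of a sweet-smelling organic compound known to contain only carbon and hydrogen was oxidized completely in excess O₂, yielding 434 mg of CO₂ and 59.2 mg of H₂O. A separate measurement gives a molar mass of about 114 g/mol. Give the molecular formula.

mol C = 0.434 g CO₂ ÷ 44.009 g/mol = 0.009862 mol
mol H = 2 × 0.0592 g H₂O ÷ 18.015 g/mol = 0.006572 mol
Divide by the smallest (0.006572 mol): C 1.500, H 1.000
Multiplying each by 2 gives whole numbers: C 3.00, H 2.00
Empirical formula: C3H2
Empirical-formula mass = 38.05 g/mol; 114 ÷ 38.05 ≈ 3, so the molecular formula is C9H6.

C9H6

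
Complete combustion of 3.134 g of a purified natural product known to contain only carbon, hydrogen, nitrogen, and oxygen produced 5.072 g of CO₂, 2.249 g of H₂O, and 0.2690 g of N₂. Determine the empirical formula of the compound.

C6H13NO4

mol C = 5.072 g CO₂ ÷ 44.009 g/mol = 0.11525 mol
mol H = 2 × 2.249 g H₂O ÷ 18.015 g/mol = 0.24968 mol
mol N = 2 × 0.2690 g N₂ ÷ 28.014 g/mol = 0.019205 mol
mass O = 3.134 − (1.3843 + 0.25168 + 0.26900) = 1.2291 g → mol O = 1.2291 ÷ 15.999 = 0.076821 mol
Divide by the smallest (0.019205 mol): C 6.001, H 13.001, N 1.000, O 4.000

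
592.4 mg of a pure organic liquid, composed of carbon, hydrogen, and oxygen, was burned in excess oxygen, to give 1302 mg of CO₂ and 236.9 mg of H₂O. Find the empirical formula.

C9H8O4

mol C = 1.302 g CO₂ ÷ 44.009 g/mol = 0.029585 mol
mol H = 2 × 0.2369 g H₂O ÷ 18.015 g/mol = 0.026300 mol
mass O = 0.5924 − (0.35534 + 0.026511) = 0.21055 g → mol O = 0.21055 ÷ 15.999 = 0.013160 mol
Divide by the smallest (0.013160 mol): C 2.248, H 1.999, O 1.000
Multiplying each by 4 gives whole numbers: C 8.99, H 7.99, O 4.00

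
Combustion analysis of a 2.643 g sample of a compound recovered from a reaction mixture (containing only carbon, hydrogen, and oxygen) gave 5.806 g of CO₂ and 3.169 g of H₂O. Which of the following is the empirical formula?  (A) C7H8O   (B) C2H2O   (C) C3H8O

mol C = 5.806 g CO₂ ÷ 44.009 g/mol = 0.13193 mol
mol H = 2 × 3.169 g H₂O ÷ 18.015 g/mol = 0.35182 mol
mass O = 2.643 − (1.5846 + 0.35463) = 0.70379 g → mol O = 0.70379 ÷ 15.999 = 0.043989 mol
Divide by the smallest (0.043989 mol): C 2.999, H 7.998, O 1.000

(C) C3H8O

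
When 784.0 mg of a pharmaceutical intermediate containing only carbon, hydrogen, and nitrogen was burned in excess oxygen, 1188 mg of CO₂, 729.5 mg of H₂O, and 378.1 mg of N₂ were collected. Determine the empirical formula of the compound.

mol C = 1.188 g CO₂ ÷ 44.009 g/mol = 0.026994 mol
mol H = 2 × 0.7295 g H₂O ÷ 18.015 g/mol = 0.080988 mol
mol N = 2 × 0.3781 g N₂ ÷ 28.014 g/mol = 0.026994 mol
Divide by the smallest (0.026994 mol): C 1.000, H 3.000, N 1.000

CH3N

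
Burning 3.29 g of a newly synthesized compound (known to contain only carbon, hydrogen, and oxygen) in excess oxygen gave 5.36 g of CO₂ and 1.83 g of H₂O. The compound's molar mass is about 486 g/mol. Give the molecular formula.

C18H30O15

mol C = 5.36 g CO₂ ÷ 44.009 g/mol = 0.1218 mol
mol H = 2 × 1.83 g H₂O ÷ 18.015 g/mol = 0.2032 mol
mass O = 3.29 − (1.463 + 0.2048) = 1.622 g → mol O = 1.622 ÷ 15.999 = 0.1014 mol
Divide by the smallest (0.1014 mol): C 1.201, H 2.004, O 1.000
Multiplying each by 5 gives whole numbers: C 6.01, H 10.02, O 5.00
Empirical formula: C6H10O5
Empirical-formula mass = 162.14 g/mol; 486 ÷ 162.14 ≈ 3, so the molecular formula is C18H30O15.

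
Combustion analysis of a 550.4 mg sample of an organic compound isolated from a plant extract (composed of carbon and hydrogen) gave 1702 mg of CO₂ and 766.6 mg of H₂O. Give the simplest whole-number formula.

C5H11

mol C = 1.702 g CO₂ ÷ 44.009 g/mol = 0.038674 mol
mol H = 2 × 0.7666 g H₂O ÷ 18.015 g/mol = 0.085107 mol
Divide by the smallest (0.038674 mol): C 1.000, H 2.201
Multiplying each by 5 gives whole numbers: C 5.00, H 11.00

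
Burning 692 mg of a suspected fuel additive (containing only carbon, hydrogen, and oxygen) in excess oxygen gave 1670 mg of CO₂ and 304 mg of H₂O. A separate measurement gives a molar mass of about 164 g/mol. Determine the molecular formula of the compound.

mol C = 1.67 g CO₂ ÷ 44.009 g/mol = 0.03795 mol
mol H = 2 × 0.304 g H₂O ÷ 18.015 g/mol = 0.03375 mol
mass O = 0.692 − (0.4558 + 0.03402) = 0.2022 g → mol O = 0.2022 ÷ 15.999 = 0.01264 mol
Divide by the smallest (0.01264 mol): C 3.003, H 2.670, O 1.000
Multiplying each by 3 gives whole numbers: C 9.01, H 8.01, O 3.00
Empirical formula: C9H8O3
Empirical-formula mass = 164.16 g/mol; 164 ÷ 164.16 ≈ 1, so the molecular formula is C9H8O3.

C9H8O3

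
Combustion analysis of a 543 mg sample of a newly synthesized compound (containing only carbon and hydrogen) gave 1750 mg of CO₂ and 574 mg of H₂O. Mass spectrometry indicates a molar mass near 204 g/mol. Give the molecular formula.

mol C = 1.75 g CO₂ ÷ 44.009 g/mol = 0.03976 mol
mol H = 2 × 0.574 g H₂O ÷ 18.015 g/mol = 0.06372 mol
Divide by the smallest (0.03976 mol): C 1.000, H 1.603
Multiplying each by 5 gives whole numbers: C 5.00, H 8.01
Empirical formula: C5H8
Empirical-formula mass = 68.12 g/mol; 204 ÷ 68.12 ≈ 3, so the molecular formula is C15H24.

C15H24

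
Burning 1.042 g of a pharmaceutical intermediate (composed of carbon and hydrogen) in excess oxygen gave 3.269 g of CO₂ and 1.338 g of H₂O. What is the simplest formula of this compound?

mol C = 3.269 g CO₂ ÷ 44.009 g/mol = 0.074280 mol
mol H = 2 × 1.338 g H₂O ÷ 18.015 g/mol = 0.14854 mol
Divide by the smallest (0.074280 mol): C 1.000, H 2.000

CH2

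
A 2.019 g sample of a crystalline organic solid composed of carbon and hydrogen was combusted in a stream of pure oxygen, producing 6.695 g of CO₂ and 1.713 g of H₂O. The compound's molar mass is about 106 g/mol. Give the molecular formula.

C8H10

mol C = 6.695 g CO₂ ÷ 44.009 g/mol = 0.15213 mol
mol H = 2 × 1.713 g H₂O ÷ 18.015 g/mol = 0.19017 mol
Divide by the smallest (0.15213 mol): C 1.000, H 1.250
Multiplying each by 4 gives whole numbers: C 4.00, H 5.00
Empirical formula: C4H5
Empirical-formula mass = 53.08 g/mol; 106 ÷ 53.08 ≈ 2, so the molecular formula is C8H10.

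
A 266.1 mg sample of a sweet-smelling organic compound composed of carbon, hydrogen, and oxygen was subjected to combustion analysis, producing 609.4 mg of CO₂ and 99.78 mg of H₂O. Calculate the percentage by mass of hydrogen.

4.20%

mol C = 0.6094 g CO₂ ÷ 44.009 g/mol = 0.013847 mol
mol H = 2 × 0.09978 g H₂O ÷ 18.015 g/mol = 0.011077 mol
mass O = 0.2661 − (0.16632 + 0.011166) = 0.088616 g → mol O = 0.088616 ÷ 15.999 = 0.0055388 mol
mass % H = 0.011166 g ÷ 0.2661 g × 100%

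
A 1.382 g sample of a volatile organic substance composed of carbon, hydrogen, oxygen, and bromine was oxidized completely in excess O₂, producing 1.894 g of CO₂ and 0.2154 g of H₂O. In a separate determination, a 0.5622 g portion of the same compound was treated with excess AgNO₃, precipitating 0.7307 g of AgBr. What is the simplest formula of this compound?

mol C = 1.894 g CO₂ ÷ 44.009 g/mol = 0.043037 mol
mol H = 2 × 0.2154 g H₂O ÷ 18.015 g/mol = 0.023913 mol
From the AgBr data: mol Br per gram of compound = (0.7307 ÷ 187.772) ÷ 0.5622 = 0.0069218 mol/g, so in the 1.382 g combustion sample mol Br = 0.0095659 mol
mass O = 1.382 − (0.51691 + 0.024105 + 0.76435) = 0.076629 g → mol O = 0.076629 ÷ 15.999 = 0.0047896 mol
Divide by the smallest (0.0047896 mol): C 8.985, H 4.993, Br 1.997, O 1.000

C9H5Br2O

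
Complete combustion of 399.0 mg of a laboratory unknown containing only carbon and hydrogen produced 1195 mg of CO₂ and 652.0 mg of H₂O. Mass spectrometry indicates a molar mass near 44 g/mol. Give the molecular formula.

mol C = 1.195 g CO₂ ÷ 44.009 g/mol = 0.027154 mol
mol H = 2 × 0.6520 g H₂O ÷ 18.015 g/mol = 0.072384 mol
Divide by the smallest (0.027154 mol): C 1.000, H 2.666
Multiplying each by 3 gives whole numbers: C 3.00, H 8.00
Empirical formula: C3H8
Empirical-formula mass = 44.10 g/mol; 44 ÷ 44.10 ≈ 1, so the molecular formula is C3H8.

C3H8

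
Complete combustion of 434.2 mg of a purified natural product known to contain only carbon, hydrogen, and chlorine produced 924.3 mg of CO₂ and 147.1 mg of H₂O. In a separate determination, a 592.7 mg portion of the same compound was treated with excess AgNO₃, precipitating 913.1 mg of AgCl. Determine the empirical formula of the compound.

mol C = 0.9243 g CO₂ ÷ 44.009 g/mol = 0.021003 mol
mol H = 2 × 0.1471 g H₂O ÷ 18.015 g/mol = 0.016331 mol
From the AgCl data: mol Cl per gram of compound = (0.9131 ÷ 143.318) ÷ 0.5927 = 0.010749 mol/g, so in the 0.4342 g combustion sample mol Cl = 0.0046674 mol
Divide by the smallest (0.0046674 mol): C 4.500, H 3.499, Cl 1.000
Multiplying each by 2 gives whole numbers: C 9.00, H 7.00, Cl 2.00

C9H7Cl2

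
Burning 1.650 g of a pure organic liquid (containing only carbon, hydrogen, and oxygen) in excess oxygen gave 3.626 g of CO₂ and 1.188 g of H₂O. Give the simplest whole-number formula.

C5H8O2

mol C = 3.626 g CO₂ ÷ 44.009 g/mol = 0.082392 mol
mol H = 2 × 1.188 g H₂O ÷ 18.015 g/mol = 0.13189 mol
mass O = 1.650 − (0.98961 + 0.13295) = 0.52744 g → mol O = 0.52744 ÷ 15.999 = 0.032967 mol
Divide by the smallest (0.032967 mol): C 2.499, H 4.001, O 1.000
Multiplying each by 2 gives whole numbers: C 5.00, H 8.00, O 2.00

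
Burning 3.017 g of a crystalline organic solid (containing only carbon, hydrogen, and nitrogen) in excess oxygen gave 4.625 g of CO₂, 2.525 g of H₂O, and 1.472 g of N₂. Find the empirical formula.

mol C = 4.625 g CO₂ ÷ 44.009 g/mol = 0.10509 mol
mol H = 2 × 2.525 g H₂O ÷ 18.015 g/mol = 0.28032 mol
mol N = 2 × 1.472 g N₂ ÷ 28.014 g/mol = 0.10509 mol
Divide by the smallest (0.10509 mol): C 1.000, H 2.667, N 1.000
Multiplying each by 3 gives whole numbers: C 3.00, H 8.00, N 3.00

C3H8N3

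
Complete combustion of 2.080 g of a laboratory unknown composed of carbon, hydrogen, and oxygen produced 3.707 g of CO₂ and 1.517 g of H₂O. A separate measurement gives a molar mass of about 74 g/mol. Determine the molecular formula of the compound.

mol C = 3.707 g CO₂ ÷ 44.009 g/mol = 0.084233 mol
mol H = 2 × 1.517 g H₂O ÷ 18.015 g/mol = 0.16842 mol
mass O = 2.080 − (1.0117 + 0.16976) = 0.89852 g → mol O = 0.89852 ÷ 15.999 = 0.056161 mol
Divide by the smallest (0.056161 mol): C 1.500, H 2.999, O 1.000
Multiplying each by 2 gives whole numbers: C 3.00, H 6.00, O 2.00
Empirical formula: C3H6O2
Empirical-formula mass = 74.08 g/mol; 74 ÷ 74.08 ≈ 1, so the molecular formula is C3H6O2.

C3H6O2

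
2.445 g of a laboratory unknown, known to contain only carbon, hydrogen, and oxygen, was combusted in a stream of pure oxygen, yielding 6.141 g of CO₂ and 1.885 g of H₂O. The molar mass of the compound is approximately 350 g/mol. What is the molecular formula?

mol C = 6.141 g CO₂ ÷ 44.009 g/mol = 0.13954 mol
mol H = 2 × 1.885 g H₂O ÷ 18.015 g/mol = 0.20927 mol
mass O = 2.445 − (1.6760 + 0.21094) = 0.55805 g → mol O = 0.55805 ÷ 15.999 = 0.034880 mol
Divide by the smallest (0.034880 mol): C 4.001, H 6.000, O 1.000
Empirical formula: C4H6O
Empirical-formula mass = 70.09 g/mol; 350 ÷ 70.09 ≈ 5, so the molecular formula is C20H30O5.

C20H30O5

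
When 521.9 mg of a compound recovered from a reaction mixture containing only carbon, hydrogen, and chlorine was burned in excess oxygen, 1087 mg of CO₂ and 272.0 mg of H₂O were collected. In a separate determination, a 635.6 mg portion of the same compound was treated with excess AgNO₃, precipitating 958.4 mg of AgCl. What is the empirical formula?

C9H11Cl2

mol C = 1.087 g CO₂ ÷ 44.009 g/mol = 0.024699 mol
mol H = 2 × 0.2720 g H₂O ÷ 18.015 g/mol = 0.030197 mol
From the AgCl data: mol Cl per gram of compound = (0.9584 ÷ 143.318) ÷ 0.6356 = 0.010521 mol/g, so in the 0.5219 g combustion sample mol Cl = 0.0054910 mol
Divide by the smallest (0.0054910 mol): C 4.498, H 5.499, Cl 1.000
Multiplying each by 2 gives whole numbers: C 9.00, H 11.00, Cl 2.00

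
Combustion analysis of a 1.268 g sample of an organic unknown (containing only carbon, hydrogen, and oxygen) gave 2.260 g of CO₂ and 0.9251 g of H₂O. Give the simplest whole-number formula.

C3H6O2

mol C = 2.260 g CO₂ ÷ 44.009 g/mol = 0.051353 mol
mol H = 2 × 0.9251 g H₂O ÷ 18.015 g/mol = 0.10270 mol
mass O = 1.268 − (0.61680 + 0.10352) = 0.54767 g → mol O = 0.54767 ÷ 15.999 = 0.034232 mol
Divide by the smallest (0.034232 mol): C 1.500, H 3.000, O 1.000
Multiplying each by 2 gives whole numbers: C 3.00, H 6.00, O 2.00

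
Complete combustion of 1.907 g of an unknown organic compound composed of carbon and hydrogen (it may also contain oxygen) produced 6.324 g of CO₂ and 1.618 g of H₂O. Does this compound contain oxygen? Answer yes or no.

mol C = 6.324 g CO₂ ÷ 44.009 g/mol = 0.14370 mol
mol H = 2 × 1.618 g H₂O ÷ 18.015 g/mol = 0.17963 mol
C and H together account for 1.9070 g — essentially the entire 1.907 g sample — so the compound contains no oxygen.

no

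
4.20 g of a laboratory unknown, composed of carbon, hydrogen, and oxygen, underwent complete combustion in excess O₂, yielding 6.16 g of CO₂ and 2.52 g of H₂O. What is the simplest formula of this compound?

CH2O

mol C = 6.16 g CO₂ ÷ 44.009 g/mol = 0.1400 mol
mol H = 2 × 2.52 g H₂O ÷ 18.015 g/mol = 0.2798 mol
mass O = 4.20 − (1.681 + 0.2820) = 2.237 g → mol O = 2.237 ÷ 15.999 = 0.1398 mol
Divide by the smallest (0.1398 mol): C 1.001, H 2.001, O 1.000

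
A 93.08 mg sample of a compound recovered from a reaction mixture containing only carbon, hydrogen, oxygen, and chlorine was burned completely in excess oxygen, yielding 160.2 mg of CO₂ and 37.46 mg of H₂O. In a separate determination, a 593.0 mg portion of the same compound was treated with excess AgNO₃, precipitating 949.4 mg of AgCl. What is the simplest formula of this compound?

mol C = 0.1602 g CO₂ ÷ 44.009 g/mol = 0.0036402 mol
mol H = 2 × 0.03746 g H₂O ÷ 18.015 g/mol = 0.0041588 mol
From the AgCl data: mol Cl per gram of compound = (0.9494 ÷ 143.318) ÷ 0.5930 = 0.011171 mol/g, so in the 0.09308 g combustion sample mol Cl = 0.0010398 mol
mass O = 0.09308 − (0.043722 + 0.0041920 + 0.036861) = 0.0083050 g → mol O = 0.0083050 ÷ 15.999 = 0.00051910 mol
Divide by the smallest (0.00051910 mol): C 7.013, H 8.012, Cl 2.003, O 1.000

C7H8Cl2O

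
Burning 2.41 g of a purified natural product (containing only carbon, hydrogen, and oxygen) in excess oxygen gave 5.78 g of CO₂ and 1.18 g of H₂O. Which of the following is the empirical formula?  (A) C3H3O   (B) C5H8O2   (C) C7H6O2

mol C = 5.78 g CO₂ ÷ 44.009 g/mol = 0.1313 mol
mol H = 2 × 1.18 g H₂O ÷ 18.015 g/mol = 0.1310 mol
mass O = 2.41 − (1.577 + 0.1320) = 0.7005 g → mol O = 0.7005 ÷ 15.999 = 0.04378 mol
Divide by the smallest (0.04378 mol): C 3.000, H 2.992, O 1.000

(A) C3H3O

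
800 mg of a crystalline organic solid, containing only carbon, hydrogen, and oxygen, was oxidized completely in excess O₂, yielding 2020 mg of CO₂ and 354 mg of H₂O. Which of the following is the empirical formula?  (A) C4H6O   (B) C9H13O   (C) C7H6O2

mol C = 2.02 g CO₂ ÷ 44.009 g/mol = 0.04590 mol
mol H = 2 × 0.354 g H₂O ÷ 18.015 g/mol = 0.03930 mol
mass O = 0.800 − (0.5513 + 0.03961) = 0.2091 g → mol O = 0.2091 ÷ 15.999 = 0.01307 mol
Divide by the smallest (0.01307 mol): C 3.512, H 3.007, O 1.000
Multiplying each by 2 gives whole numbers: C 7.02, H 6.01, O 2.00

(C) C7H6O2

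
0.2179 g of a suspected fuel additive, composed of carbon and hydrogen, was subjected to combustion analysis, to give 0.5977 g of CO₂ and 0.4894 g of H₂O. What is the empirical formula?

CH4

mol C = 0.5977 g CO₂ ÷ 44.009 g/mol = 0.013581 mol
mol H = 2 × 0.4894 g H₂O ÷ 18.015 g/mol = 0.054333 mol
Divide by the smallest (0.013581 mol): C 1.000, H 4.001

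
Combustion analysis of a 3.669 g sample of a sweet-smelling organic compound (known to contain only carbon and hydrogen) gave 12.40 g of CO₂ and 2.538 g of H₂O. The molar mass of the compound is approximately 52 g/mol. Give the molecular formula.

mol C = 12.40 g CO₂ ÷ 44.009 g/mol = 0.28176 mol
mol H = 2 × 2.538 g H₂O ÷ 18.015 g/mol = 0.28177 mol
Divide by the smallest (0.28176 mol): C 1.000, H 1.000
Empirical formula: CH
Empirical-formula mass = 13.02 g/mol; 52 ÷ 13.02 ≈ 4, so the molecular formula is C4H4.

C4H4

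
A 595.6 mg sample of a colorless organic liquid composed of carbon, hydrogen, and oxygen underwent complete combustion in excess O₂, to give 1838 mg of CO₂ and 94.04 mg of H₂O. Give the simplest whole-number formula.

mol C = 1.838 g CO₂ ÷ 44.009 g/mol = 0.041764 mol
mol H = 2 × 0.09404 g H₂O ÷ 18.015 g/mol = 0.010440 mol
mass O = 0.5956 − (0.50163 + 0.010524) = 0.083447 g → mol O = 0.083447 ÷ 15.999 = 0.0052157 mol
Divide by the smallest (0.0052157 mol): C 8.007, H 2.002, O 1.000

C8H2O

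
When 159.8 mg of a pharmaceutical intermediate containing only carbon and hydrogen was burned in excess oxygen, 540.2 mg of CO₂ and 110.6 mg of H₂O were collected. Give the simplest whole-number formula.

CH

mol C = 0.5402 g CO₂ ÷ 44.009 g/mol = 0.012275 mol
mol H = 2 × 0.1106 g H₂O ÷ 18.015 g/mol = 0.012279 mol
Divide by the smallest (0.012275 mol): C 1.000, H 1.000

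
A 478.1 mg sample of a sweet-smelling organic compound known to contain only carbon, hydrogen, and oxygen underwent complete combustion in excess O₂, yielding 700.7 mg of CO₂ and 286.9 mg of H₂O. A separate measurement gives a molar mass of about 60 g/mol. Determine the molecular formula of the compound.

C2H4O2

mol C = 0.7007 g CO₂ ÷ 44.009 g/mol = 0.015922 mol
mol H = 2 × 0.2869 g H₂O ÷ 18.015 g/mol = 0.031851 mol
mass O = 0.4781 − (0.19124 + 0.032106) = 0.25476 g → mol O = 0.25476 ÷ 15.999 = 0.015923 mol
Divide by the smallest (0.015922 mol): C 1.000, H 2.000, O 1.000
Empirical formula: CH2O
Empirical-formula mass = 30.03 g/mol; 60 ÷ 30.03 ≈ 2, so the molecular formula is C2H4O2.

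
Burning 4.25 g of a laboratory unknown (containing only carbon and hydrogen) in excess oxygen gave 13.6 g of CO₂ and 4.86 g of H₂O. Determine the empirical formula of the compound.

C4H7

mol C = 13.6 g CO₂ ÷ 44.009 g/mol = 0.3090 mol
mol H = 2 × 4.86 g H₂O ÷ 18.015 g/mol = 0.5396 mol
Divide by the smallest (0.3090 mol): C 1.000, H 1.746
Multiplying each by 4 gives whole numbers: C 4.00, H 6.98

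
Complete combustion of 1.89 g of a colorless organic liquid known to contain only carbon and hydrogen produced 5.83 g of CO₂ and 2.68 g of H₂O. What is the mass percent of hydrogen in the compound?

mol C = 5.83 g CO₂ ÷ 44.009 g/mol = 0.1325 mol
mol H = 2 × 2.68 g H₂O ÷ 18.015 g/mol = 0.2975 mol
mass % H = 0.2999 g ÷ 1.89 g × 100%

15.9%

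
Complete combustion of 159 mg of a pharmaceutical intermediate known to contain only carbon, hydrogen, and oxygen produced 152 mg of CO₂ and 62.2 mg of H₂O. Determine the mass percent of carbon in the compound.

26.1%

mol C = 0.152 g CO₂ ÷ 44.009 g/mol = 0.003454 mol
mol H = 2 × 0.0622 g H₂O ÷ 18.015 g/mol = 0.006905 mol
mass O = 0.159 − (0.04148 + 0.006961) = 0.1106 g → mol O = 0.1106 ÷ 15.999 = 0.006910 mol
mass % C = 0.04148 g ÷ 0.159 g × 100%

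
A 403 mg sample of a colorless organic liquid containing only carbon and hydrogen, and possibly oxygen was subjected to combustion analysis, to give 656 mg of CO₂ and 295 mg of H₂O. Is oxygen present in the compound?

yes

mol C = 0.656 g CO₂ ÷ 44.009 g/mol = 0.01491 mol
mol H = 2 × 0.295 g H₂O ÷ 18.015 g/mol = 0.03275 mol
C and H account for only 0.2120 g of the 0.403 g sample; the remaining 0.1910 g must be oxygen.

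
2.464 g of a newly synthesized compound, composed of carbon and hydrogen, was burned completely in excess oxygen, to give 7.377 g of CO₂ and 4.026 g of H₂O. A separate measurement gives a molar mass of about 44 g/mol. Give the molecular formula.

C3H8

mol C = 7.377 g CO₂ ÷ 44.009 g/mol = 0.16762 mol
mol H = 2 × 4.026 g H₂O ÷ 18.015 g/mol = 0.44696 mol
Divide by the smallest (0.16762 mol): C 1.000, H 2.666
Multiplying each by 3 gives whole numbers: C 3.00, H 8.00
Empirical formula: C3H8
Empirical-formula mass = 44.10 g/mol; 44 ÷ 44.10 ≈ 1, so the molecular formula is C3H8.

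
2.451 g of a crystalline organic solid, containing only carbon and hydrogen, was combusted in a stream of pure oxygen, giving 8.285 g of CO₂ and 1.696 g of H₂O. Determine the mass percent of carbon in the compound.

mol C = 8.285 g CO₂ ÷ 44.009 g/mol = 0.18826 mol
mol H = 2 × 1.696 g H₂O ÷ 18.015 g/mol = 0.18829 mol
mass % C = 2.2612 g ÷ 2.451 g × 100%

92.25%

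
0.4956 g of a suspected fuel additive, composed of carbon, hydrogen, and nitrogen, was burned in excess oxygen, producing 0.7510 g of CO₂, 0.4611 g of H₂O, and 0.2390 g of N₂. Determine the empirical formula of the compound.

mol C = 0.7510 g CO₂ ÷ 44.009 g/mol = 0.017065 mol
mol H = 2 × 0.4611 g H₂O ÷ 18.015 g/mol = 0.051191 mol
mol N = 2 × 0.2390 g N₂ ÷ 28.014 g/mol = 0.017063 mol
Divide by the smallest (0.017063 mol): C 1.000, H 3.000, N 1.000

CH3N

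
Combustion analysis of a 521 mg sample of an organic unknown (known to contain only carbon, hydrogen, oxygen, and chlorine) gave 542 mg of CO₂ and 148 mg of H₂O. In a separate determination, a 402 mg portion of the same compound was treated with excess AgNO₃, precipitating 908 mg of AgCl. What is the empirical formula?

C3H4Cl2O

mol C = 0.542 g CO₂ ÷ 44.009 g/mol = 0.01232 mol
mol H = 2 × 0.148 g H₂O ÷ 18.015 g/mol = 0.01643 mol
From the AgCl data: mol Cl per gram of compound = (0.908 ÷ 143.318) ÷ 0.402 = 0.01576 mol/g, so in the 0.521 g combustion sample mol Cl = 0.008211 mol
mass O = 0.521 − (0.1479 + 0.01656 + 0.2911) = 0.06543 g → mol O = 0.06543 ÷ 15.999 = 0.004090 mol
Divide by the smallest (0.004090 mol): C 3.011, H 4.017, Cl 2.008, O 1.000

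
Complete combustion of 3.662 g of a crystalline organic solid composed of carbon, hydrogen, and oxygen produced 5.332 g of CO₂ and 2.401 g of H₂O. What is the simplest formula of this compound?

mol C = 5.332 g CO₂ ÷ 44.009 g/mol = 0.12116 mol
mol H = 2 × 2.401 g H₂O ÷ 18.015 g/mol = 0.26656 mol
mass O = 3.662 − (1.4552 + 0.26869) = 1.9381 g → mol O = 1.9381 ÷ 15.999 = 0.12114 mol
Divide by the smallest (0.12114 mol): C 1.000, H 2.200, O 1.000
Multiplying each by 5 gives whole numbers: C 5.00, H 11.00, O 5.00

C5H11O5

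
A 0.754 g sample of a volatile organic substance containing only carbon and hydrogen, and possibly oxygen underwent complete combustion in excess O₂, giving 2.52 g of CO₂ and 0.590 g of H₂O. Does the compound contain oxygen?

no

mol C = 2.52 g CO₂ ÷ 44.009 g/mol = 0.05726 mol
mol H = 2 × 0.590 g H₂O ÷ 18.015 g/mol = 0.06550 mol
C and H together account for 0.7538 g — essentially the entire 0.754 g sample — so the compound contains no oxygen.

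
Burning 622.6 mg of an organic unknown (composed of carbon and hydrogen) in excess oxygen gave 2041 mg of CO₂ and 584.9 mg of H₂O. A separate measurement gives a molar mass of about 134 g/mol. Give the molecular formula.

mol C = 2.041 g CO₂ ÷ 44.009 g/mol = 0.046377 mol
mol H = 2 × 0.5849 g H₂O ÷ 18.015 g/mol = 0.064935 mol
Divide by the smallest (0.046377 mol): C 1.000, H 1.400
Multiplying each by 5 gives whole numbers: C 5.00, H 7.00
Empirical formula: C5H7
Empirical-formula mass = 67.11 g/mol; 134 ÷ 67.11 ≈ 2, so the molecular formula is C10H14.

C10H14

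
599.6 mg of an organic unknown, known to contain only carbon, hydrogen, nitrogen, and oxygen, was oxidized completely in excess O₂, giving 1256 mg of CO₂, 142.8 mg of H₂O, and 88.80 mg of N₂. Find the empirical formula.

mol C = 1.256 g CO₂ ÷ 44.009 g/mol = 0.028540 mol
mol H = 2 × 0.1428 g H₂O ÷ 18.015 g/mol = 0.015853 mol
mol N = 2 × 0.08880 g N₂ ÷ 28.014 g/mol = 0.0063397 mol
mass O = 0.5996 − (0.34279 + 0.015980 + 0.088800) = 0.15203 g → mol O = 0.15203 ÷ 15.999 = 0.0095025 mol
Divide by the smallest (0.0063397 mol): C 4.502, H 2.501, N 1.000, O 1.499
Multiplying each by 2 gives whole numbers: C 9.00, H 5.00, N 2.00, O 3.00

C9H5N2O3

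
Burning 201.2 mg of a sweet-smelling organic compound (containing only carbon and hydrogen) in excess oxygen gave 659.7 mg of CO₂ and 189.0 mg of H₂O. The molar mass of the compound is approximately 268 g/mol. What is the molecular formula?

C20H28

mol C = 0.6597 g CO₂ ÷ 44.009 g/mol = 0.014990 mol
mol H = 2 × 0.1890 g H₂O ÷ 18.015 g/mol = 0.020983 mol
Divide by the smallest (0.014990 mol): C 1.000, H 1.400
Multiplying each by 5 gives whole numbers: C 5.00, H 7.00
Empirical formula: C5H7
Empirical-formula mass = 67.11 g/mol; 268 ÷ 67.11 ≈ 4, so the molecular formula is C20H28.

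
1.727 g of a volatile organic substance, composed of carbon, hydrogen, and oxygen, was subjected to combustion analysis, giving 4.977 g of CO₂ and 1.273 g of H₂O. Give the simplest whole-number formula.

C8H10O

mol C = 4.977 g CO₂ ÷ 44.009 g/mol = 0.11309 mol
mol H = 2 × 1.273 g H₂O ÷ 18.015 g/mol = 0.14133 mol
mass O = 1.727 − (1.3583 + 0.14246) = 0.22621 g → mol O = 0.22621 ÷ 15.999 = 0.014139 mol
Divide by the smallest (0.014139 mol): C 7.998, H 9.995, O 1.000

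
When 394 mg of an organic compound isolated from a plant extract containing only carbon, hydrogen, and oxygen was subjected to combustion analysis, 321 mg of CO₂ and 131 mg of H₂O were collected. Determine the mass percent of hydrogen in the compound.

mol C = 0.321 g CO₂ ÷ 44.009 g/mol = 0.007294 mol
mol H = 2 × 0.131 g H₂O ÷ 18.015 g/mol = 0.01454 mol
mass O = 0.394 − (0.08761 + 0.01466) = 0.2917 g → mol O = 0.2917 ÷ 15.999 = 0.01823 mol
mass % H = 0.01466 g ÷ 0.394 g × 100%

3.7%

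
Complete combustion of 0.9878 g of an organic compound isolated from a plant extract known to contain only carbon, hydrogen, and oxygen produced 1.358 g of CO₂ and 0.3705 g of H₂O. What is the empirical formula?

C6H8O7

mol C = 1.358 g CO₂ ÷ 44.009 g/mol = 0.030857 mol
mol H = 2 × 0.3705 g H₂O ÷ 18.015 g/mol = 0.041132 mol
mass O = 0.9878 − (0.37063 + 0.041461) = 0.57571 g → mol O = 0.57571 ÷ 15.999 = 0.035984 mol
Divide by the smallest (0.030857 mol): C 1.000, H 1.333, O 1.166
Multiplying each by 6 gives whole numbers: C 6.00, H 8.00, O 7.00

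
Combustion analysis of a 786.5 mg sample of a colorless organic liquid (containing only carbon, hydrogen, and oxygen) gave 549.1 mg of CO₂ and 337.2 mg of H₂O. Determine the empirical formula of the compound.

mol C = 0.5491 g CO₂ ÷ 44.009 g/mol = 0.012477 mol
mol H = 2 × 0.3372 g H₂O ÷ 18.015 g/mol = 0.037435 mol
mass O = 0.7865 − (0.14986 + 0.037735) = 0.59890 g → mol O = 0.59890 ÷ 15.999 = 0.037434 mol
Divide by the smallest (0.012477 mol): C 1.000, H 3.000, O 3.000

CH3O3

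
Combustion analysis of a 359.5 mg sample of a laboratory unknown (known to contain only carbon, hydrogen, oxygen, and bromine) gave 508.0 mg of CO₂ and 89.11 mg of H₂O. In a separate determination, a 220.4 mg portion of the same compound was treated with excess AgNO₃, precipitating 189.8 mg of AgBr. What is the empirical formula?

mol C = 0.5080 g CO₂ ÷ 44.009 g/mol = 0.011543 mol
mol H = 2 × 0.08911 g H₂O ÷ 18.015 g/mol = 0.0098929 mol
From the AgBr data: mol Br per gram of compound = (0.1898 ÷ 187.772) ÷ 0.2204 = 0.0045862 mol/g, so in the 0.3595 g combustion sample mol Br = 0.0016487 mol
mass O = 0.3595 − (0.13864 + 0.0099720 + 0.13174) = 0.079143 g → mol O = 0.079143 ÷ 15.999 = 0.0049467 mol
Divide by the smallest (0.0016487 mol): C 7.001, H 6.000, Br 1.000, O 3.000

C7H6BrO3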